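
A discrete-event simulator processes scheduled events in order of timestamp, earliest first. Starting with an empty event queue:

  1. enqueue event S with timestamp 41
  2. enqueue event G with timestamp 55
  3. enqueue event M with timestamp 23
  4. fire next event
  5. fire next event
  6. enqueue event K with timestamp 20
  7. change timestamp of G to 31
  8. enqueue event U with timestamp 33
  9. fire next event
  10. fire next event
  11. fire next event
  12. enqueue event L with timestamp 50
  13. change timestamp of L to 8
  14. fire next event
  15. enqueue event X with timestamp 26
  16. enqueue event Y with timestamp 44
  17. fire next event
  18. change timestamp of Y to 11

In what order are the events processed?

add S (timestamp 41) → {S:41}
add G (timestamp 55) → {S:41, G:55}
add M (timestamp 23) → {M:23, S:41, G:55}
fire next event → M; now {S:41, G:55}
fire next event → S; now {G:55}
add K (timestamp 20) → {K:20, G:55}
update G to timestamp 31 → {K:20, G:31}
add U (timestamp 33) → {K:20, G:31, U:33}
fire next event → K; now {G:31, U:33}
fire next event → G; now {U:33}
fire next event → U; now {}
add L (timestamp 50) → {L:50}
update L to timestamp 8 → {L:8}
fire next event → L; now {}
add X (timestamp 26) → {X:26}
add Y (timestamp 44) → {X:26, Y:44}
fire next event → X; now {Y:44}
update Y to timestamp 11 → {Y:11}

[M, S, K, G, U, L, X]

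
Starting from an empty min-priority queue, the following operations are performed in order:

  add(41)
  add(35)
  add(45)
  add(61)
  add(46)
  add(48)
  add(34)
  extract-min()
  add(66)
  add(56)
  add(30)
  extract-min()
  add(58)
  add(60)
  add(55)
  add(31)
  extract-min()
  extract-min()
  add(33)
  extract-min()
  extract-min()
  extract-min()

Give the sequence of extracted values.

34 → 30 → 31 → 35 → 33 → 41 → 45

insert 41 → {41}
insert 35 → {35, 41}
insert 45 → {35, 41, 45}
insert 61 → {35, 41, 45, 61}
insert 46 → {35, 41, 45, 46, 61}
insert 48 → {35, 41, 45, 46, 48, 61}
insert 34 → {34, 35, 41, 45, 46, 48, 61}
extract-min → 34; now {35, 41, 45, 46, 48, 61}
insert 66 → {35, 41, 45, 46, 48, 61, 66}
insert 56 → {35, 41, 45, 46, 48, 56, 61, 66}
insert 30 → {30, 35, 41, 45, 46, 48, 56, 61, 66}
extract-min → 30; now {35, 41, 45, 46, 48, 56, 61, 66}
insert 58 → {35, 41, 45, 46, 48, 56, 58, 61, 66}
insert 60 → {35, 41, 45, 46, 48, 56, 58, 60, 61, 66}
insert 55 → {35, 41, 45, 46, 48, 55, 56, 58, 60, 61, 66}
insert 31 → {31, 35, 41, 45, 46, 48, 55, 56, 58, 60, 61, 66}
extract-min → 31; now {35, 41, 45, 46, 48, 55, 56, 58, 60, 61, 66}
extract-min → 35; now {41, 45, 46, 48, 55, 56, 58, 60, 61, 66}
insert 33 → {33, 41, 45, 46, 48, 55, 56, 58, 60, 61, 66}
extract-min → 33; now {41, 45, 46, 48, 55, 56, 58, 60, 61, 66}
extract-min → 41; now {45, 46, 48, 55, 56, 58, 60, 61, 66}
extract-min → 45; now {46, 48, 55, 56, 58, 60, 61, 66}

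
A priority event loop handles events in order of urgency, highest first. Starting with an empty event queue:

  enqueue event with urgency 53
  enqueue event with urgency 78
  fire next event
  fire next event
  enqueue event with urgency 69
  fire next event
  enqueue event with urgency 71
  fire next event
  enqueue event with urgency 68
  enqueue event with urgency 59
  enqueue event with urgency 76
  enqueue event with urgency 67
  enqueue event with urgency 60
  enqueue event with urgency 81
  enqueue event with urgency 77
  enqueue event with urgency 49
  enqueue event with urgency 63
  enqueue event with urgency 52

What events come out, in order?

[78, 53, 69, 71]

insert 53 → {53}
insert 78 → {78, 53}
fire next event → 78; now {53}
fire next event → 53; now {}
insert 69 → {69}
fire next event → 69; now {}
insert 71 → {71}
fire next event → 71; now {}
insert 68 → {68}
insert 59 → {68, 59}
insert 76 → {76, 68, 59}
insert 67 → {76, 68, 67, 59}
insert 60 → {76, 68, 67, 60, 59}
insert 81 → {81, 76, 68, 67, 60, 59}
insert 77 → {81, 77, 76, 68, 67, 60, 59}
insert 49 → {81, 77, 76, 68, 67, 60, 59, 49}
insert 63 → {81, 77, 76, 68, 67, 63, 60, 59, 49}
insert 52 → {81, 77, 76, 68, 67, 63, 60, 59, 52, 49}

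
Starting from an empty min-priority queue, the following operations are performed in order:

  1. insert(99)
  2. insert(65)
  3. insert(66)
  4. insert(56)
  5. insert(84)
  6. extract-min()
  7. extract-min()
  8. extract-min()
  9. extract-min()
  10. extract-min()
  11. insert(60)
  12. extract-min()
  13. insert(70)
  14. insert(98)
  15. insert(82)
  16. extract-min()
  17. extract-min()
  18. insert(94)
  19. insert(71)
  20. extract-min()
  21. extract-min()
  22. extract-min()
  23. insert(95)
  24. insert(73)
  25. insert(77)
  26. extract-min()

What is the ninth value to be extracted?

insert 99 → {99}
insert 65 → {65, 99}
insert 66 → {65, 66, 99}
insert 56 → {56, 65, 66, 99}
insert 84 → {56, 65, 66, 84, 99}
extract-min → 56; now {65, 66, 84, 99}
extract-min → 65; now {66, 84, 99}
extract-min → 66; now {84, 99}
extract-min → 84; now {99}
extract-min → 99; now {}
insert 60 → {60}
extract-min → 60; now {}
insert 70 → {70}
insert 98 → {70, 98}
insert 82 → {70, 82, 98}
extract-min → 70; now {82, 98}
extract-min → 82; now {98}
insert 94 → {94, 98}
insert 71 → {71, 94, 98}
extract-min → 71; now {94, 98}
extract-min → 94; now {98}
extract-min → 98; now {}
insert 95 → {95}
insert 73 → {73, 95}
insert 77 → {73, 77, 95}
extract-min → 73; now {77, 95}

71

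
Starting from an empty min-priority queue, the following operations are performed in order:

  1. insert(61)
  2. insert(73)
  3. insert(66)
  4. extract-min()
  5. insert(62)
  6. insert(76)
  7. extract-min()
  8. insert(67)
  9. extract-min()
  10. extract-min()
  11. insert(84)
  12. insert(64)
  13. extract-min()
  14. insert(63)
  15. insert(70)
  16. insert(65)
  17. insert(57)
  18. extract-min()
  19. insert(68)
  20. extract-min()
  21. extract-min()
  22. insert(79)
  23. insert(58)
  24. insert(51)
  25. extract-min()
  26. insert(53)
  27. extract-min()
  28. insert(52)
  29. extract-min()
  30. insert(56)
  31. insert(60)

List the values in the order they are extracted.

[61, 62, 66, 67, 64, 57, 63, 65, 51, 53, 52]

insert 61 → {61}
insert 73 → {61, 73}
insert 66 → {61, 66, 73}
extract-min → 61; now {66, 73}
insert 62 → {62, 66, 73}
insert 76 → {62, 66, 73, 76}
extract-min → 62; now {66, 73, 76}
insert 67 → {66, 67, 73, 76}
extract-min → 66; now {67, 73, 76}
extract-min → 67; now {73, 76}
insert 84 → {73, 76, 84}
insert 64 → {64, 73, 76, 84}
extract-min → 64; now {73, 76, 84}
insert 63 → {63, 73, 76, 84}
insert 70 → {63, 70, 73, 76, 84}
insert 65 → {63, 65, 70, 73, 76, 84}
insert 57 → {57, 63, 65, 70, 73, 76, 84}
extract-min → 57; now {63, 65, 70, 73, 76, 84}
insert 68 → {63, 65, 68, 70, 73, 76, 84}
extract-min → 63; now {65, 68, 70, 73, 76, 84}
extract-min → 65; now {68, 70, 73, 76, 84}
insert 79 → {68, 70, 73, 76, 79, 84}
insert 58 → {58, 68, 70, 73, 76, 79, 84}
insert 51 → {51, 58, 68, 70, 73, 76, 79, 84}
extract-min → 51; now {58, 68, 70, 73, 76, 79, 84}
insert 53 → {53, 58, 68, 70, 73, 76, 79, 84}
extract-min → 53; now {58, 68, 70, 73, 76, 79, 84}
insert 52 → {52, 58, 68, 70, 73, 76, 79, 84}
extract-min → 52; now {58, 68, 70, 73, 76, 79, 84}
insert 56 → {56, 58, 68, 70, 73, 76, 79, 84}
insert 60 → {56, 58, 60, 68, 70, 73, 76, 79, 84}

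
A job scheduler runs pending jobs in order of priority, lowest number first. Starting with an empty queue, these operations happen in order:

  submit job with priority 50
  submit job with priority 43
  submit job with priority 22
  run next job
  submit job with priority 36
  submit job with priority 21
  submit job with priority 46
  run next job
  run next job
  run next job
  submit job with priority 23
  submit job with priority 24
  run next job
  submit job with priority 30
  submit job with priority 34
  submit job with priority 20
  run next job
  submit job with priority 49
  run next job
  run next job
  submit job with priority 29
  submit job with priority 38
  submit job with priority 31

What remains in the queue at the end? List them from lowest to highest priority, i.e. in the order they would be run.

insert 50 → {50}
insert 43 → {43, 50}
insert 22 → {22, 43, 50}
run next job → 22; now {43, 50}
insert 36 → {36, 43, 50}
insert 21 → {21, 36, 43, 50}
insert 46 → {21, 36, 43, 46, 50}
run next job → 21; now {36, 43, 46, 50}
run next job → 36; now {43, 46, 50}
run next job → 43; now {46, 50}
insert 23 → {23, 46, 50}
insert 24 → {23, 24, 46, 50}
run next job → 23; now {24, 46, 50}
insert 30 → {24, 30, 46, 50}
insert 34 → {24, 30, 34, 46, 50}
insert 20 → {20, 24, 30, 34, 46, 50}
run next job → 20; now {24, 30, 34, 46, 50}
insert 49 → {24, 30, 34, 46, 49, 50}
run next job → 24; now {30, 34, 46, 49, 50}
run next job → 30; now {34, 46, 49, 50}
insert 29 → {29, 34, 46, 49, 50}
insert 38 → {29, 34, 38, 46, 49, 50}
insert 31 → {29, 31, 34, 38, 46, 49, 50}

29 → 31 → 34 → 38 → 46 → 49 → 50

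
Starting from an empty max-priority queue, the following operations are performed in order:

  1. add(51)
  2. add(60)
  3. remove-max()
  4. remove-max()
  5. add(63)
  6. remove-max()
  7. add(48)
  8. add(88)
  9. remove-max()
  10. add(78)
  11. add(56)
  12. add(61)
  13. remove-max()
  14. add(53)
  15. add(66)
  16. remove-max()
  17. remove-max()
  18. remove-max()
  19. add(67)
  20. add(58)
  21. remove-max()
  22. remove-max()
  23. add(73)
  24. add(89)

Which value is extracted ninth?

67

insert 51 → {51}
insert 60 → {60, 51}
remove-max → 60; now {51}
remove-max → 51; now {}
insert 63 → {63}
remove-max → 63; now {}
insert 48 → {48}
insert 88 → {88, 48}
remove-max → 88; now {48}
insert 78 → {78, 48}
insert 56 → {78, 56, 48}
insert 61 → {78, 61, 56, 48}
remove-max → 78; now {61, 56, 48}
insert 53 → {61, 56, 53, 48}
insert 66 → {66, 61, 56, 53, 48}
remove-max → 66; now {61, 56, 53, 48}
remove-max → 61; now {56, 53, 48}
remove-max → 56; now {53, 48}
insert 67 → {67, 53, 48}
insert 58 → {67, 58, 53, 48}
remove-max → 67; now {58, 53, 48}
remove-max → 58; now {53, 48}
insert 73 → {73, 53, 48}
insert 89 → {89, 73, 53, 48}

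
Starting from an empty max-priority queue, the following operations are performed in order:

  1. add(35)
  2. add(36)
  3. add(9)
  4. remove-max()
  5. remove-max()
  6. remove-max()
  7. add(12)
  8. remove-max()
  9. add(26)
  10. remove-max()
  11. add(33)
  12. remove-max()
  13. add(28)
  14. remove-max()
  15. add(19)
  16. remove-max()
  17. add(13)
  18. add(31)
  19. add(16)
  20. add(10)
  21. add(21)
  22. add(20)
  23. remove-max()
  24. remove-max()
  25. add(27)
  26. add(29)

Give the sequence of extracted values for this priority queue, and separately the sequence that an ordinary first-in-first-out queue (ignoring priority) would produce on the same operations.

priority queue: [36, 35, 9, 12, 26, 33, 28, 19, 31, 21]; FIFO queue: 35, 36, 9, 12, 26, 33, 28, 19, 13, 31

insert 35 → {35}
insert 36 → {36, 35}
insert 9 → {36, 35, 9}
remove-max → 36; now {35, 9}
remove-max → 35; now {9}
remove-max → 9; now {}
insert 12 → {12}
remove-max → 12; now {}
insert 26 → {26}
remove-max → 26; now {}
insert 33 → {33}
remove-max → 33; now {}
insert 28 → {28}
remove-max → 28; now {}
insert 19 → {19}
remove-max → 19; now {}
insert 13 → {13}
insert 31 → {31, 13}
insert 16 → {31, 16, 13}
insert 10 → {31, 16, 13, 10}
insert 21 → {31, 21, 16, 13, 10}
insert 20 → {31, 21, 20, 16, 13, 10}
remove-max → 31; now {21, 20, 16, 13, 10}
remove-max → 21; now {20, 16, 13, 10}
insert 27 → {27, 20, 16, 13, 10}
insert 29 → {29, 27, 20, 16, 13, 10}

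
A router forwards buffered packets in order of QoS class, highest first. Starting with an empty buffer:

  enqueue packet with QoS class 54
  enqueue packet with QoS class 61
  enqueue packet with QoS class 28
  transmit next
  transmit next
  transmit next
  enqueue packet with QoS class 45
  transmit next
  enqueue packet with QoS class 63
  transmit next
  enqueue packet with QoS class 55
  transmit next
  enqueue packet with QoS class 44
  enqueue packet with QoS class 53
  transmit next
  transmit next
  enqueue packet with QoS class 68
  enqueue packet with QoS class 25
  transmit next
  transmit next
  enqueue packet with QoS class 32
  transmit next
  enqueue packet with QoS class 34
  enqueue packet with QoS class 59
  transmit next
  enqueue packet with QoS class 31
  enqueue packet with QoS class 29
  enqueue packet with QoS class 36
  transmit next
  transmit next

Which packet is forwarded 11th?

insert 54 → {54}
insert 61 → {61, 54}
insert 28 → {61, 54, 28}
transmit next → 61; now {54, 28}
transmit next → 54; now {28}
transmit next → 28; now {}
insert 45 → {45}
transmit next → 45; now {}
insert 63 → {63}
transmit next → 63; now {}
insert 55 → {55}
transmit next → 55; now {}
insert 44 → {44}
insert 53 → {53, 44}
transmit next → 53; now {44}
transmit next → 44; now {}
insert 68 → {68}
insert 25 → {68, 25}
transmit next → 68; now {25}
transmit next → 25; now {}
insert 32 → {32}
transmit next → 32; now {}
insert 34 → {34}
insert 59 → {59, 34}
transmit next → 59; now {34}
insert 31 → {34, 31}
insert 29 → {34, 31, 29}
insert 36 → {36, 34, 31, 29}
transmit next → 36; now {34, 31, 29}
transmit next → 34; now {31, 29}

32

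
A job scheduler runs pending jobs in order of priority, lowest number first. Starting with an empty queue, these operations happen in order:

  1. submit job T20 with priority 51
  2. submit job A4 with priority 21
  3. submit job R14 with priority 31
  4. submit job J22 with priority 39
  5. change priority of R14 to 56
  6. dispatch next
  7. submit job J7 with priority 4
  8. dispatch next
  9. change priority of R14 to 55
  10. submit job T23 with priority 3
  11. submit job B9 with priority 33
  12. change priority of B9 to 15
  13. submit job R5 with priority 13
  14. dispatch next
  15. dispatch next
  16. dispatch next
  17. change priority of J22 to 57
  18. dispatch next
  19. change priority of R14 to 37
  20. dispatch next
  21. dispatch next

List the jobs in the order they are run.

add T20 (priority 51) → {T20:51}
add A4 (priority 21) → {A4:21, T20:51}
add R14 (priority 31) → {A4:21, R14:31, T20:51}
add J22 (priority 39) → {A4:21, R14:31, J22:39, T20:51}
update R14 to priority 56 → {A4:21, J22:39, T20:51, R14:56}
dispatch next → A4; now {J22:39, T20:51, R14:56}
add J7 (priority 4) → {J7:4, J22:39, T20:51, R14:56}
dispatch next → J7; now {J22:39, T20:51, R14:56}
update R14 to priority 55 → {J22:39, T20:51, R14:55}
add T23 (priority 3) → {T23:3, J22:39, T20:51, R14:55}
add B9 (priority 33) → {T23:3, B9:33, J22:39, T20:51, R14:55}
update B9 to priority 15 → {T23:3, B9:15, J22:39, T20:51, R14:55}
add R5 (priority 13) → {T23:3, R5:13, B9:15, J22:39, T20:51, R14:55}
dispatch next → T23; now {R5:13, B9:15, J22:39, T20:51, R14:55}
dispatch next → R5; now {B9:15, J22:39, T20:51, R14:55}
dispatch next → B9; now {J22:39, T20:51, R14:55}
update J22 to priority 57 → {T20:51, R14:55, J22:57}
dispatch next → T20; now {R14:55, J22:57}
update R14 to priority 37 → {R14:37, J22:57}
dispatch next → R14; now {J22:57}
dispatch next → J22; now {}

A4 → J7 → T23 → R5 → B9 → T20 → R14 → J22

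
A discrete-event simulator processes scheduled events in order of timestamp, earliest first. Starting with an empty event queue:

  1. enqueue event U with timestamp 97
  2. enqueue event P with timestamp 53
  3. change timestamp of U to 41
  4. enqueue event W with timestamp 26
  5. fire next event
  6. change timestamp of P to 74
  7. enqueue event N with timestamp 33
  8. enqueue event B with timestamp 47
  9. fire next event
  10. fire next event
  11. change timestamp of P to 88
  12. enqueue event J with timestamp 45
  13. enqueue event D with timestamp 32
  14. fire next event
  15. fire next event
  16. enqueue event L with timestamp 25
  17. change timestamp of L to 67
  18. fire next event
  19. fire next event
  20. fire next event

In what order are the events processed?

add U (timestamp 97) → {U:97}
add P (timestamp 53) → {P:53, U:97}
update U to timestamp 41 → {U:41, P:53}
add W (timestamp 26) → {W:26, U:41, P:53}
fire next event → W; now {U:41, P:53}
update P to timestamp 74 → {U:41, P:74}
add N (timestamp 33) → {N:33, U:41, P:74}
add B (timestamp 47) → {N:33, U:41, B:47, P:74}
fire next event → N; now {U:41, B:47, P:74}
fire next event → U; now {B:47, P:74}
update P to timestamp 88 → {B:47, P:88}
add J (timestamp 45) → {J:45, B:47, P:88}
add D (timestamp 32) → {D:32, J:45, B:47, P:88}
fire next event → D; now {J:45, B:47, P:88}
fire next event → J; now {B:47, P:88}
add L (timestamp 25) → {L:25, B:47, P:88}
update L to timestamp 67 → {B:47, L:67, P:88}
fire next event → B; now {L:67, P:88}
fire next event → L; now {P:88}
fire next event → P; now {}

W → N → U → D → J → B → L → P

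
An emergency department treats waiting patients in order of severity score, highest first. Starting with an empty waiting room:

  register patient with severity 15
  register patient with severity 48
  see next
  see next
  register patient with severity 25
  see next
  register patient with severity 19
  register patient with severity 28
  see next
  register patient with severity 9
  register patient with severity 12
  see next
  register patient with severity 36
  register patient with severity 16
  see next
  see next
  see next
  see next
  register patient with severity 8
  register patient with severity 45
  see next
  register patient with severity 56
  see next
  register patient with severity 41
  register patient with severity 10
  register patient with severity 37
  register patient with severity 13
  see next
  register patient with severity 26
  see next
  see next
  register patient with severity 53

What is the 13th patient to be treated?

insert 15 → {15}
insert 48 → {48, 15}
see next → 48; now {15}
see next → 15; now {}
insert 25 → {25}
see next → 25; now {}
insert 19 → {19}
insert 28 → {28, 19}
see next → 28; now {19}
insert 9 → {19, 9}
insert 12 → {19, 12, 9}
see next → 19; now {12, 9}
insert 36 → {36, 12, 9}
insert 16 → {36, 16, 12, 9}
see next → 36; now {16, 12, 9}
see next → 16; now {12, 9}
see next → 12; now {9}
see next → 9; now {}
insert 8 → {8}
insert 45 → {45, 8}
see next → 45; now {8}
insert 56 → {56, 8}
see next → 56; now {8}
insert 41 → {41, 8}
insert 10 → {41, 10, 8}
insert 37 → {41, 37, 10, 8}
insert 13 → {41, 37, 13, 10, 8}
see next → 41; now {37, 13, 10, 8}
insert 26 → {37, 26, 13, 10, 8}
see next → 37; now {26, 13, 10, 8}
see next → 26; now {13, 10, 8}
insert 53 → {53, 13, 10, 8}

37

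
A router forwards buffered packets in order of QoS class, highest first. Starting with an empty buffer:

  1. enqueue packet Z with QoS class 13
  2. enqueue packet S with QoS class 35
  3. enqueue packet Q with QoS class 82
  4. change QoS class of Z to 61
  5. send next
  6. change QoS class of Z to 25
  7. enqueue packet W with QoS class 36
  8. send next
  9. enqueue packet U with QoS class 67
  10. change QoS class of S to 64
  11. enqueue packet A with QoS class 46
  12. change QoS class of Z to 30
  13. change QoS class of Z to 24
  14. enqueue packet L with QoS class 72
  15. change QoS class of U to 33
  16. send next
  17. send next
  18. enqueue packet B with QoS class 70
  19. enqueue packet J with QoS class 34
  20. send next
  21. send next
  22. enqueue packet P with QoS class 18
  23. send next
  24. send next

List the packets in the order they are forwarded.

add Z (QoS class 13) → {Z:13}
add S (QoS class 35) → {S:35, Z:13}
add Q (QoS class 82) → {Q:82, S:35, Z:13}
update Z to QoS class 61 → {Q:82, Z:61, S:35}
send next → Q; now {Z:61, S:35}
update Z to QoS class 25 → {S:35, Z:25}
add W (QoS class 36) → {W:36, S:35, Z:25}
send next → W; now {S:35, Z:25}
add U (QoS class 67) → {U:67, S:35, Z:25}
update S to QoS class 64 → {U:67, S:64, Z:25}
add A (QoS class 46) → {U:67, S:64, A:46, Z:25}
update Z to QoS class 30 → {U:67, S:64, A:46, Z:30}
update Z to QoS class 24 → {U:67, S:64, A:46, Z:24}
add L (QoS class 72) → {L:72, U:67, S:64, A:46, Z:24}
update U to QoS class 33 → {L:72, S:64, A:46, U:33, Z:24}
send next → L; now {S:64, A:46, U:33, Z:24}
send next → S; now {A:46, U:33, Z:24}
add B (QoS class 70) → {B:70, A:46, U:33, Z:24}
add J (QoS class 34) → {B:70, A:46, J:34, U:33, Z:24}
send next → B; now {A:46, J:34, U:33, Z:24}
send next → A; now {J:34, U:33, Z:24}
add P (QoS class 18) → {J:34, U:33, Z:24, P:18}
send next → J; now {U:33, Z:24, P:18}
send next → U; now {Z:24, P:18}

Q → W → L → S → B → A → J → U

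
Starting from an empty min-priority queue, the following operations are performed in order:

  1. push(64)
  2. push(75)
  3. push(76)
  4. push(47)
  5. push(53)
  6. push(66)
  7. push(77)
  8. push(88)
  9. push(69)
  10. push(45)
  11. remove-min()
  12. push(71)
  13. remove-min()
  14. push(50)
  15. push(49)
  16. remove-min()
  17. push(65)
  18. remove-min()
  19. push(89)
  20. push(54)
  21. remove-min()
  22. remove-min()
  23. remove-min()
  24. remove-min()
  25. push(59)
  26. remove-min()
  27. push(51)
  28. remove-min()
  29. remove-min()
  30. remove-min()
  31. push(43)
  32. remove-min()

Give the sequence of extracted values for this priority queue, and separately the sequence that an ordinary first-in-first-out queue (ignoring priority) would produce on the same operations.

priority queue: 45 → 47 → 49 → 50 → 53 → 54 → 64 → 65 → 59 → 51 → 66 → 69 → 43; FIFO queue: 64, 75, 76, 47, 53, 66, 77, 88, 69, 45, 71, 50, 49

insert 64 → {64}
insert 75 → {64, 75}
insert 76 → {64, 75, 76}
insert 47 → {47, 64, 75, 76}
insert 53 → {47, 53, 64, 75, 76}
insert 66 → {47, 53, 64, 66, 75, 76}
insert 77 → {47, 53, 64, 66, 75, 76, 77}
insert 88 → {47, 53, 64, 66, 75, 76, 77, 88}
insert 69 → {47, 53, 64, 66, 69, 75, 76, 77, 88}
insert 45 → {45, 47, 53, 64, 66, 69, 75, 76, 77, 88}
remove-min → 45; now {47, 53, 64, 66, 69, 75, 76, 77, 88}
insert 71 → {47, 53, 64, 66, 69, 71, 75, 76, 77, 88}
remove-min → 47; now {53, 64, 66, 69, 71, 75, 76, 77, 88}
insert 50 → {50, 53, 64, 66, 69, 71, 75, 76, 77, 88}
insert 49 → {49, 50, 53, 64, 66, 69, 71, 75, 76, 77, 88}
remove-min → 49; now {50, 53, 64, 66, 69, 71, 75, 76, 77, 88}
insert 65 → {50, 53, 64, 65, 66, 69, 71, 75, 76, 77, 88}
remove-min → 50; now {53, 64, 65, 66, 69, 71, 75, 76, 77, 88}
insert 89 → {53, 64, 65, 66, 69, 71, 75, 76, 77, 88, 89}
insert 54 → {53, 54, 64, 65, 66, 69, 71, 75, 76, 77, 88, 89}
remove-min → 53; now {54, 64, 65, 66, 69, 71, 75, 76, 77, 88, 89}
remove-min → 54; now {64, 65, 66, 69, 71, 75, 76, 77, 88, 89}
remove-min → 64; now {65, 66, 69, 71, 75, 76, 77, 88, 89}
remove-min → 65; now {66, 69, 71, 75, 76, 77, 88, 89}
insert 59 → {59, 66, 69, 71, 75, 76, 77, 88, 89}
remove-min → 59; now {66, 69, 71, 75, 76, 77, 88, 89}
insert 51 → {51, 66, 69, 71, 75, 76, 77, 88, 89}
remove-min → 51; now {66, 69, 71, 75, 76, 77, 88, 89}
remove-min → 66; now {69, 71, 75, 76, 77, 88, 89}
remove-min → 69; now {71, 75, 76, 77, 88, 89}
insert 43 → {43, 71, 75, 76, 77, 88, 89}
remove-min → 43; now {71, 75, 76, 77, 88, 89}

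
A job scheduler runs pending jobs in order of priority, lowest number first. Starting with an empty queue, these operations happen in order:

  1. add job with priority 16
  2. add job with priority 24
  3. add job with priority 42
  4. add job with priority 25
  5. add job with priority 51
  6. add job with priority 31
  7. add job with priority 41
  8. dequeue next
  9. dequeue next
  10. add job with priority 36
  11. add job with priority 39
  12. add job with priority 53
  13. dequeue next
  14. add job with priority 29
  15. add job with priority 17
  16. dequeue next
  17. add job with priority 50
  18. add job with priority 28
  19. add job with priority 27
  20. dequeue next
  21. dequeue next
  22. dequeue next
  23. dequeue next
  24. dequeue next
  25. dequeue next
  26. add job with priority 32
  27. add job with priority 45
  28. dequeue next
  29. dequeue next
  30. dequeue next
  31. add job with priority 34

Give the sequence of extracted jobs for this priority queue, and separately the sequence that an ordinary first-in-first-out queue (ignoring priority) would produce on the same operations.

priority queue: 16 → 24 → 25 → 17 → 27 → 28 → 29 → 31 → 36 → 39 → 32 → 41 → 42; FIFO queue: 16 → 24 → 42 → 25 → 51 → 31 → 41 → 36 → 39 → 53 → 29 → 17 → 50

insert 16 → {16}
insert 24 → {16, 24}
insert 42 → {16, 24, 42}
insert 25 → {16, 24, 25, 42}
insert 51 → {16, 24, 25, 42, 51}
insert 31 → {16, 24, 25, 31, 42, 51}
insert 41 → {16, 24, 25, 31, 41, 42, 51}
dequeue next → 16; now {24, 25, 31, 41, 42, 51}
dequeue next → 24; now {25, 31, 41, 42, 51}
insert 36 → {25, 31, 36, 41, 42, 51}
insert 39 → {25, 31, 36, 39, 41, 42, 51}
insert 53 → {25, 31, 36, 39, 41, 42, 51, 53}
dequeue next → 25; now {31, 36, 39, 41, 42, 51, 53}
insert 29 → {29, 31, 36, 39, 41, 42, 51, 53}
insert 17 → {17, 29, 31, 36, 39, 41, 42, 51, 53}
dequeue next → 17; now {29, 31, 36, 39, 41, 42, 51, 53}
insert 50 → {29, 31, 36, 39, 41, 42, 50, 51, 53}
insert 28 → {28, 29, 31, 36, 39, 41, 42, 50, 51, 53}
insert 27 → {27, 28, 29, 31, 36, 39, 41, 42, 50, 51, 53}
dequeue next → 27; now {28, 29, 31, 36, 39, 41, 42, 50, 51, 53}
dequeue next → 28; now {29, 31, 36, 39, 41, 42, 50, 51, 53}
dequeue next → 29; now {31, 36, 39, 41, 42, 50, 51, 53}
dequeue next → 31; now {36, 39, 41, 42, 50, 51, 53}
dequeue next → 36; now {39, 41, 42, 50, 51, 53}
dequeue next → 39; now {41, 42, 50, 51, 53}
insert 32 → {32, 41, 42, 50, 51, 53}
insert 45 → {32, 41, 42, 45, 50, 51, 53}
dequeue next → 32; now {41, 42, 45, 50, 51, 53}
dequeue next → 41; now {42, 45, 50, 51, 53}
dequeue next → 42; now {45, 50, 51, 53}
insert 34 → {34, 45, 50, 51, 53}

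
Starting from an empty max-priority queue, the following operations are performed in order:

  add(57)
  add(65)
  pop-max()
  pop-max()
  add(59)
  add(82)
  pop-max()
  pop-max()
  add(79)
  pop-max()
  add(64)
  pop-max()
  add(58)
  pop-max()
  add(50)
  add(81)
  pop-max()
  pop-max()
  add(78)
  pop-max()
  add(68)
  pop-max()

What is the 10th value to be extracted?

78

insert 57 → {57}
insert 65 → {65, 57}
pop-max → 65; now {57}
pop-max → 57; now {}
insert 59 → {59}
insert 82 → {82, 59}
pop-max → 82; now {59}
pop-max → 59; now {}
insert 79 → {79}
pop-max → 79; now {}
insert 64 → {64}
pop-max → 64; now {}
insert 58 → {58}
pop-max → 58; now {}
insert 50 → {50}
insert 81 → {81, 50}
pop-max → 81; now {50}
pop-max → 50; now {}
insert 78 → {78}
pop-max → 78; now {}
insert 68 → {68}
pop-max → 68; now {}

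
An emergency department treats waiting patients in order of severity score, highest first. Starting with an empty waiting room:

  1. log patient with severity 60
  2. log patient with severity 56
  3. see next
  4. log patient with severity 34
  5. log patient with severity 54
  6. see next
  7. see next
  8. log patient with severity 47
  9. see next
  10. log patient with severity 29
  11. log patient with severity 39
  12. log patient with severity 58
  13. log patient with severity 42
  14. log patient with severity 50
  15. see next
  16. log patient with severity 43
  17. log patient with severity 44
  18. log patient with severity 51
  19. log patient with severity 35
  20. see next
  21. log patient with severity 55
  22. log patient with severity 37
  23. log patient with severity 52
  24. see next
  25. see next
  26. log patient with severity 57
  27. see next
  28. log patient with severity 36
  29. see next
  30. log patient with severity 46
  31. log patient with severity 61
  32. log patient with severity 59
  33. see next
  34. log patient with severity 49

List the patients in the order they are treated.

insert 60 → {60}
insert 56 → {60, 56}
see next → 60; now {56}
insert 34 → {56, 34}
insert 54 → {56, 54, 34}
see next → 56; now {54, 34}
see next → 54; now {34}
insert 47 → {47, 34}
see next → 47; now {34}
insert 29 → {34, 29}
insert 39 → {39, 34, 29}
insert 58 → {58, 39, 34, 29}
insert 42 → {58, 42, 39, 34, 29}
insert 50 → {58, 50, 42, 39, 34, 29}
see next → 58; now {50, 42, 39, 34, 29}
insert 43 → {50, 43, 42, 39, 34, 29}
insert 44 → {50, 44, 43, 42, 39, 34, 29}
insert 51 → {51, 50, 44, 43, 42, 39, 34, 29}
insert 35 → {51, 50, 44, 43, 42, 39, 35, 34, 29}
see next → 51; now {50, 44, 43, 42, 39, 35, 34, 29}
insert 55 → {55, 50, 44, 43, 42, 39, 35, 34, 29}
insert 37 → {55, 50, 44, 43, 42, 39, 37, 35, 34, 29}
insert 52 → {55, 52, 50, 44, 43, 42, 39, 37, 35, 34, 29}
see next → 55; now {52, 50, 44, 43, 42, 39, 37, 35, 34, 29}
see next → 52; now {50, 44, 43, 42, 39, 37, 35, 34, 29}
insert 57 → {57, 50, 44, 43, 42, 39, 37, 35, 34, 29}
see next → 57; now {50, 44, 43, 42, 39, 37, 35, 34, 29}
insert 36 → {50, 44, 43, 42, 39, 37, 36, 35, 34, 29}
see next → 50; now {44, 43, 42, 39, 37, 36, 35, 34, 29}
insert 46 → {46, 44, 43, 42, 39, 37, 36, 35, 34, 29}
insert 61 → {61, 46, 44, 43, 42, 39, 37, 36, 35, 34, 29}
insert 59 → {61, 59, 46, 44, 43, 42, 39, 37, 36, 35, 34, 29}
see next → 61; now {59, 46, 44, 43, 42, 39, 37, 36, 35, 34, 29}
insert 49 → {59, 49, 46, 44, 43, 42, 39, 37, 36, 35, 34, 29}

60 → 56 → 54 → 47 → 58 → 51 → 55 → 52 → 57 → 50 → 61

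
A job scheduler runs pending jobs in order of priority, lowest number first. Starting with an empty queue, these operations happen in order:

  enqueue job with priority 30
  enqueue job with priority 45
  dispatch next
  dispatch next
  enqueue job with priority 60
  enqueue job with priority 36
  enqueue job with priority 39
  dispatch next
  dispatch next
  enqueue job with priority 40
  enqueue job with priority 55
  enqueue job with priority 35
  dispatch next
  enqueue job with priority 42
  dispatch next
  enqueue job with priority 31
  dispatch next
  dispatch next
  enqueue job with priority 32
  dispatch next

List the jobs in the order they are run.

[30, 45, 36, 39, 35, 40, 31, 42, 32]

insert 30 → {30}
insert 45 → {30, 45}
dispatch next → 30; now {45}
dispatch next → 45; now {}
insert 60 → {60}
insert 36 → {36, 60}
insert 39 → {36, 39, 60}
dispatch next → 36; now {39, 60}
dispatch next → 39; now {60}
insert 40 → {40, 60}
insert 55 → {40, 55, 60}
insert 35 → {35, 40, 55, 60}
dispatch next → 35; now {40, 55, 60}
insert 42 → {40, 42, 55, 60}
dispatch next → 40; now {42, 55, 60}
insert 31 → {31, 42, 55, 60}
dispatch next → 31; now {42, 55, 60}
dispatch next → 42; now {55, 60}
insert 32 → {32, 55, 60}
dispatch next → 32; now {55, 60}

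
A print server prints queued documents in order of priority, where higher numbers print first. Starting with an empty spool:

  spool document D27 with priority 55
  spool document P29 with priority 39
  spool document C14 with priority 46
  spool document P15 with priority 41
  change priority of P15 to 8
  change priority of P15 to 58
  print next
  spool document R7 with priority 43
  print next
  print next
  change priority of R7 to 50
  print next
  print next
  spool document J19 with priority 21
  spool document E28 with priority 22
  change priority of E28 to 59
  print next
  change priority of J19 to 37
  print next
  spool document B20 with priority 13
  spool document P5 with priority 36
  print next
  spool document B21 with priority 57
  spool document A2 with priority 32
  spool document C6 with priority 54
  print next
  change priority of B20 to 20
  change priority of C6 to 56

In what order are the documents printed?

P15, D27, C14, R7, P29, E28, J19, P5, B21

add D27 (priority 55) → {D27:55}
add P29 (priority 39) → {D27:55, P29:39}
add C14 (priority 46) → {D27:55, C14:46, P29:39}
add P15 (priority 41) → {D27:55, C14:46, P15:41, P29:39}
update P15 to priority 8 → {D27:55, C14:46, P29:39, P15:8}
update P15 to priority 58 → {P15:58, D27:55, C14:46, P29:39}
print next → P15; now {D27:55, C14:46, P29:39}
add R7 (priority 43) → {D27:55, C14:46, R7:43, P29:39}
print next → D27; now {C14:46, R7:43, P29:39}
print next → C14; now {R7:43, P29:39}
update R7 to priority 50 → {R7:50, P29:39}
print next → R7; now {P29:39}
print next → P29; now {}
add J19 (priority 21) → {J19:21}
add E28 (priority 22) → {E28:22, J19:21}
update E28 to priority 59 → {E28:59, J19:21}
print next → E28; now {J19:21}
update J19 to priority 37 → {J19:37}
print next → J19; now {}
add B20 (priority 13) → {B20:13}
add P5 (priority 36) → {P5:36, B20:13}
print next → P5; now {B20:13}
add B21 (priority 57) → {B21:57, B20:13}
add A2 (priority 32) → {B21:57, A2:32, B20:13}
add C6 (priority 54) → {B21:57, C6:54, A2:32, B20:13}
print next → B21; now {C6:54, A2:32, B20:13}
update B20 to priority 20 → {C6:54, A2:32, B20:20}
update C6 to priority 56 → {C6:56, A2:32, B20:20}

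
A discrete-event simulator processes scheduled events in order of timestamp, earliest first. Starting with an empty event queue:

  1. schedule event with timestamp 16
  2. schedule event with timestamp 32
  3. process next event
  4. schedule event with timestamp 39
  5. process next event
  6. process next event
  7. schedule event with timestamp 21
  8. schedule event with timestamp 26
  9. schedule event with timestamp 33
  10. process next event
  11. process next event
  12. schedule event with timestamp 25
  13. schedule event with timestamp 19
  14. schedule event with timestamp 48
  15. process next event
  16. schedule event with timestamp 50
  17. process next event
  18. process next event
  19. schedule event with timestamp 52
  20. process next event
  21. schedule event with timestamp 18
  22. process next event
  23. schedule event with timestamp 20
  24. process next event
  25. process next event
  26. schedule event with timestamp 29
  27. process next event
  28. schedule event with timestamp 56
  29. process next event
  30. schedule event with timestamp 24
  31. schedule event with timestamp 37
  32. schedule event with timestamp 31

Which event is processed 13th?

insert 16 → {16}
insert 32 → {16, 32}
process next event → 16; now {32}
insert 39 → {32, 39}
process next event → 32; now {39}
process next event → 39; now {}
insert 21 → {21}
insert 26 → {21, 26}
insert 33 → {21, 26, 33}
process next event → 21; now {26, 33}
process next event → 26; now {33}
insert 25 → {25, 33}
insert 19 → {19, 25, 33}
insert 48 → {19, 25, 33, 48}
process next event → 19; now {25, 33, 48}
insert 50 → {25, 33, 48, 50}
process next event → 25; now {33, 48, 50}
process next event → 33; now {48, 50}
insert 52 → {48, 50, 52}
process next event → 48; now {50, 52}
insert 18 → {18, 50, 52}
process next event → 18; now {50, 52}
insert 20 → {20, 50, 52}
process next event → 20; now {50, 52}
process next event → 50; now {52}
insert 29 → {29, 52}
process next event → 29; now {52}
insert 56 → {52, 56}
process next event → 52; now {56}
insert 24 → {24, 56}
insert 37 → {24, 37, 56}
insert 31 → {24, 31, 37, 56}

29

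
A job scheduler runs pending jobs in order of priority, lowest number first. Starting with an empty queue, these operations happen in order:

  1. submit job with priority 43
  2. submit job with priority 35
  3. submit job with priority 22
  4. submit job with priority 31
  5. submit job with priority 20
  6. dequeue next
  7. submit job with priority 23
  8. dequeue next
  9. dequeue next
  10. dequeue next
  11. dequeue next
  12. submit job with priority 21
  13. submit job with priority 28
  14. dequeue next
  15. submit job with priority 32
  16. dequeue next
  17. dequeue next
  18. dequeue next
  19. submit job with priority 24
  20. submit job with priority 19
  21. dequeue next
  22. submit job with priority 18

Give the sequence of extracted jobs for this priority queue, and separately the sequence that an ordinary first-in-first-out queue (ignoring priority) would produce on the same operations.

insert 43 → {43}
insert 35 → {35, 43}
insert 22 → {22, 35, 43}
insert 31 → {22, 31, 35, 43}
insert 20 → {20, 22, 31, 35, 43}
dequeue next → 20; now {22, 31, 35, 43}
insert 23 → {22, 23, 31, 35, 43}
dequeue next → 22; now {23, 31, 35, 43}
dequeue next → 23; now {31, 35, 43}
dequeue next → 31; now {35, 43}
dequeue next → 35; now {43}
insert 21 → {21, 43}
insert 28 → {21, 28, 43}
dequeue next → 21; now {28, 43}
insert 32 → {28, 32, 43}
dequeue next → 28; now {32, 43}
dequeue next → 32; now {43}
dequeue next → 43; now {}
insert 24 → {24}
insert 19 → {19, 24}
dequeue next → 19; now {24}
insert 18 → {18, 24}

priority queue: [20, 22, 23, 31, 35, 21, 28, 32, 43, 19]; FIFO queue: 43 → 35 → 22 → 31 → 20 → 23 → 21 → 28 → 32 → 24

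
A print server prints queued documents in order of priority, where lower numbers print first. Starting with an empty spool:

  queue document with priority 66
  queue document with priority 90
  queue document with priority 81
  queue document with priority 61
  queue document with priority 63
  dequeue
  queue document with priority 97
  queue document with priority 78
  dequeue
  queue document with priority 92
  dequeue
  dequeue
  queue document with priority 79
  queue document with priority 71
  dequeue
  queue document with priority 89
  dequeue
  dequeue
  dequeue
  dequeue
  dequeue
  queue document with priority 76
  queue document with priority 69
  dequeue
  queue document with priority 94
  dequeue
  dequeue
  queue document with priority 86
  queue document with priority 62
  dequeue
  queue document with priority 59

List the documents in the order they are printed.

61 → 63 → 66 → 78 → 71 → 79 → 81 → 89 → 90 → 92 → 69 → 76 → 94 → 62

insert 66 → {66}
insert 90 → {66, 90}
insert 81 → {66, 81, 90}
insert 61 → {61, 66, 81, 90}
insert 63 → {61, 63, 66, 81, 90}
dequeue → 61; now {63, 66, 81, 90}
insert 97 → {63, 66, 81, 90, 97}
insert 78 → {63, 66, 78, 81, 90, 97}
dequeue → 63; now {66, 78, 81, 90, 97}
insert 92 → {66, 78, 81, 90, 92, 97}
dequeue → 66; now {78, 81, 90, 92, 97}
dequeue → 78; now {81, 90, 92, 97}
insert 79 → {79, 81, 90, 92, 97}
insert 71 → {71, 79, 81, 90, 92, 97}
dequeue → 71; now {79, 81, 90, 92, 97}
insert 89 → {79, 81, 89, 90, 92, 97}
dequeue → 79; now {81, 89, 90, 92, 97}
dequeue → 81; now {89, 90, 92, 97}
dequeue → 89; now {90, 92, 97}
dequeue → 90; now {92, 97}
dequeue → 92; now {97}
insert 76 → {76, 97}
insert 69 → {69, 76, 97}
dequeue → 69; now {76, 97}
insert 94 → {76, 94, 97}
dequeue → 76; now {94, 97}
dequeue → 94; now {97}
insert 86 → {86, 97}
insert 62 → {62, 86, 97}
dequeue → 62; now {86, 97}
insert 59 → {59, 86, 97}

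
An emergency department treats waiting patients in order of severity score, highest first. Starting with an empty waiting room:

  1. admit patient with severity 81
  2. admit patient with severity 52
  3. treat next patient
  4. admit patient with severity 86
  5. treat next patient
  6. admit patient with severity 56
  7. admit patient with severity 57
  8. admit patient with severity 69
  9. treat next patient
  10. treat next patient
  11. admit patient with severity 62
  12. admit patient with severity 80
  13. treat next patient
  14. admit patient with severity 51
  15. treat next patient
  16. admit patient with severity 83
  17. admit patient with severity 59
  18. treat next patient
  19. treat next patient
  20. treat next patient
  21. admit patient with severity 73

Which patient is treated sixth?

62

insert 81 → {81}
insert 52 → {81, 52}
treat next patient → 81; now {52}
insert 86 → {86, 52}
treat next patient → 86; now {52}
insert 56 → {56, 52}
insert 57 → {57, 56, 52}
insert 69 → {69, 57, 56, 52}
treat next patient → 69; now {57, 56, 52}
treat next patient → 57; now {56, 52}
insert 62 → {62, 56, 52}
insert 80 → {80, 62, 56, 52}
treat next patient → 80; now {62, 56, 52}
insert 51 → {62, 56, 52, 51}
treat next patient → 62; now {56, 52, 51}
insert 83 → {83, 56, 52, 51}
insert 59 → {83, 59, 56, 52, 51}
treat next patient → 83; now {59, 56, 52, 51}
treat next patient → 59; now {56, 52, 51}
treat next patient → 56; now {52, 51}
insert 73 → {73, 52, 51}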